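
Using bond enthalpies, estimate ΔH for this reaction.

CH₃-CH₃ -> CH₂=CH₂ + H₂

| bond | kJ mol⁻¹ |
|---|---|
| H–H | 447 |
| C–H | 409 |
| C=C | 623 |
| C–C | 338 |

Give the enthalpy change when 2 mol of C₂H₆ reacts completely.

ΔH = +172 kJ

Bonds broken (reactants):
  C–C: 1 × 338 = 338
  C–H: 6 × 409 = 2454
  Σ(broken) = 2792 kJ
Bonds formed (products):
  C–H: 4 × 409 = 1636
  C=C: 1 × 623 = 623
  H–H: 1 × 447 = 447
  Σ(formed) = 2706 kJ
ΔH = Σ(broken) − Σ(formed) = 2792 − 2706 = +86 kJ
For 2× the reaction as written: 2 × (+86) = +172 kJ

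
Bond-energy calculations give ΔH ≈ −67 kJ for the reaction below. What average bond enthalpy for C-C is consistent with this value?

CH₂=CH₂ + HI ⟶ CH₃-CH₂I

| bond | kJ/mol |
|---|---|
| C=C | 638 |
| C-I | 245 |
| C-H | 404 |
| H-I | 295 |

D(C-C) ≈ 351 kJ/mol

Let D be the C-C bond energy.
Σ(broken) = 4×404 + 1×638 + 1×295 = 2549
Σ(formed) = 1×D + 5×404 + 1×245 = 2265 + D
ΔH = Σ(broken) − Σ(formed) = (2549) − (2265 + D) = +284 − D
Setting this equal to −67 kJ gives D = 351 kJ/mol.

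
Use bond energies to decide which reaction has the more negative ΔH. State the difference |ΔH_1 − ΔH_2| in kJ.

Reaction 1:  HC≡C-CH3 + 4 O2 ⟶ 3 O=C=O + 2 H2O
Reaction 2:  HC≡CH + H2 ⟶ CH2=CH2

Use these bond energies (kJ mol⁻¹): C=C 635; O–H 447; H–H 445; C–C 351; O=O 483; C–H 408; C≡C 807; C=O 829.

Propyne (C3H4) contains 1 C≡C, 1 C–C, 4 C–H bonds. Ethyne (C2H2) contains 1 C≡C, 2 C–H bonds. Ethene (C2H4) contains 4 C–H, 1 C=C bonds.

Reaction 1:
  Bonds broken (reactants):
    C≡C: 1 × 807 = 807
    C–C: 1 × 351 = 351
    C–H: 4 × 408 = 1632
    O=O: 4 × 483 = 1932
    Σ(broken) = 4722 kJ
  Bonds formed (products):
    C=O: 6 × 829 = 4974
    O–H: 4 × 447 = 1788
    Σ(formed) = 6762 kJ
  ΔH_1 = 4722 − 6762 = −2040 kJ
Reaction 2:
  Bonds broken (reactants):
    C≡C: 1 × 807 = 807
    C–H: 2 × 408 = 816
    H–H: 1 × 445 = 445
    Σ(broken) = 2068 kJ
  Bonds formed (products):
    C–H: 4 × 408 = 1632
    C=C: 1 × 635 = 635
    Σ(formed) = 2267 kJ
  ΔH_2 = 2068 − 2267 = −199 kJ
ΔH_1 − ΔH_2 = −1841 kJ, so reaction 1 has the more negative ΔH; |ΔH_1 − ΔH_2| = 1841 kJ.

Reaction 1, by 1841 kJ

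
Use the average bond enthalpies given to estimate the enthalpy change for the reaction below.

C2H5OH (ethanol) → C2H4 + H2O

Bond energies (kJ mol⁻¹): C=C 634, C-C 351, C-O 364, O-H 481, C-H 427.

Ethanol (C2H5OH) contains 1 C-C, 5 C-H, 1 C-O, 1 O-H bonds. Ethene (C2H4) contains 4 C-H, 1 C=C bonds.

ΔH ≈ +27 kJ

Bonds broken (reactants):
  C-C: 1 × 351 = 351
  C-H: 5 × 427 = 2135
  C-O: 1 × 364 = 364
  O-H: 1 × 481 = 481
  Σ(broken) = 3331 kJ
Bonds formed (products):
  C-H: 4 × 427 = 1708
  C=C: 1 × 634 = 634
  O-H: 2 × 481 = 962
  Σ(formed) = 3304 kJ
ΔH = Σ(broken) − Σ(formed) = 3331 − 3304 = +27 kJ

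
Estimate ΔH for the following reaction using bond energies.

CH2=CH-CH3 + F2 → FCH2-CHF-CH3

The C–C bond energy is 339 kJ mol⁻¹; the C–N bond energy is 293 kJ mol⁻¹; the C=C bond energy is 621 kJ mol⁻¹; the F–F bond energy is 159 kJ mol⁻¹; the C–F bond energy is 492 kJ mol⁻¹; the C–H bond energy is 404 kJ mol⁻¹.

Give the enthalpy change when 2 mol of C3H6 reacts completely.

Bonds broken (reactants):
  C–C: 1 × 339 = 339
  C–H: 6 × 404 = 2424
  C=C: 1 × 621 = 621
  F–F: 1 × 159 = 159
  Σ(broken) = 3543 kJ
Bonds formed (products):
  C–C: 2 × 339 = 678
  C–F: 2 × 492 = 984
  C–H: 6 × 404 = 2424
  Σ(formed) = 4086 kJ
ΔH = Σ(broken) − Σ(formed) = 3543 − 4086 = −543 kJ
For 2× the reaction as written: 2 × (−543) = −1086 kJ

ΔH = −1086 kJ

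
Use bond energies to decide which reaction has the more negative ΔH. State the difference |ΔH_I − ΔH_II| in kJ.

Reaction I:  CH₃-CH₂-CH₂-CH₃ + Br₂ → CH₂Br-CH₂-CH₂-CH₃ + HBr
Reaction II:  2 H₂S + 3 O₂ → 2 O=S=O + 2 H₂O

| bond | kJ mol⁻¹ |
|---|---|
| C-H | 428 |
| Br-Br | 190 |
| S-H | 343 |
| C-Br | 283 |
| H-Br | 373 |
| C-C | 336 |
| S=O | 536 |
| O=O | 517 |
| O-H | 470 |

Reaction I:
  Bonds broken (reactants):
    Br-Br: 1 × 190 = 190
    C-C: 3 × 336 = 1008
    C-H: 10 × 428 = 4280
    Σ(broken) = 5478 kJ
  Bonds formed (products):
    C-Br: 1 × 283 = 283
    C-C: 3 × 336 = 1008
    C-H: 9 × 428 = 3852
    H-Br: 1 × 373 = 373
    Σ(formed) = 5516 kJ
  ΔH_I = 5478 − 5516 = −38 kJ
Reaction II:
  Bonds broken (reactants):
    O=O: 3 × 517 = 1551
    S-H: 4 × 343 = 1372
    Σ(broken) = 2923 kJ
  Bonds formed (products):
    O-H: 4 × 470 = 1880
    S=O: 4 × 536 = 2144
    Σ(formed) = 4024 kJ
  ΔH_II = 2923 − 4024 = −1101 kJ
ΔH_I − ΔH_II = +1063 kJ, so reaction II has the more negative ΔH; |ΔH_I − ΔH_II| = 1063 kJ.

Reaction II, by 1063 kJ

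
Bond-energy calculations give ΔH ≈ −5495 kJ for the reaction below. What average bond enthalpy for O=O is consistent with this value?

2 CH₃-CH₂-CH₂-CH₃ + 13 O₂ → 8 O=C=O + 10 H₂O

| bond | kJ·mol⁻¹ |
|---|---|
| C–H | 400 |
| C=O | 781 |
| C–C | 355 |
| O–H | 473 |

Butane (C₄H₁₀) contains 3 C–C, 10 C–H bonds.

D(O=O) ≈ 487 kJ/mol

Let D be the O=O bond energy.
Σ(broken) = 6×355 + 20×400 + 13×D = 10130 + 13D
Σ(formed) = 16×781 + 20×473 = 21956
ΔH = Σ(broken) − Σ(formed) = (10130 + 13D) − (21956) = −11826 + 13D
Setting this equal to −5495 kJ gives 13D = 6331, so D = 487 kJ/mol.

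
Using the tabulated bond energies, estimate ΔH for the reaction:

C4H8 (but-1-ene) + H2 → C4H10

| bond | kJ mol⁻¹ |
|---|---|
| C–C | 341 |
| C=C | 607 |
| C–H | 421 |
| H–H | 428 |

Bonds broken (reactants):
  C–C: 2 × 341 = 682
  C–H: 8 × 421 = 3368
  C=C: 1 × 607 = 607
  H–H: 1 × 428 = 428
  Σ(broken) = 5085 kJ
Bonds formed (products):
  C–C: 3 × 341 = 1023
  C–H: 10 × 421 = 4210
  Σ(formed) = 5233 kJ
ΔH = Σ(broken) − Σ(formed) = 5085 − 5233 = −148 kJ

ΔH ≈ −148 kJ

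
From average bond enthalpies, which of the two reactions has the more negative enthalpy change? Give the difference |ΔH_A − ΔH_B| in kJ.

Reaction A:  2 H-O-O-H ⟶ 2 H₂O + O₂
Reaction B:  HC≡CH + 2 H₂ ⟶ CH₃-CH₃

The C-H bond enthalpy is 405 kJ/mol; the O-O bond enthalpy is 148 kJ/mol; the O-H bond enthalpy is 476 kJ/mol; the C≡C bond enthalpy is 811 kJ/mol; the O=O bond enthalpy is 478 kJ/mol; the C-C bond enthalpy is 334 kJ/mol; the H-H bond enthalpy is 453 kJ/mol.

Reaction B, by 55 kJ

Reaction A:
  Bonds broken (reactants):
    O-H: 4 × 476 = 1904
    O-O: 2 × 148 = 296
    Σ(broken) = 2200 kJ
  Bonds formed (products):
    O-H: 4 × 476 = 1904
    O=O: 1 × 478 = 478
    Σ(formed) = 2382 kJ
  ΔH_A = 2200 − 2382 = −182 kJ
Reaction B:
  Bonds broken (reactants):
    C≡C: 1 × 811 = 811
    C-H: 2 × 405 = 810
    H-H: 2 × 453 = 906
    Σ(broken) = 2527 kJ
  Bonds formed (products):
    C-C: 1 × 334 = 334
    C-H: 6 × 405 = 2430
    Σ(formed) = 2764 kJ
  ΔH_B = 2527 − 2764 = −237 kJ
ΔH_A − ΔH_B = +55 kJ, so reaction B has the more negative ΔH; |ΔH_A − ΔH_B| = 55 kJ.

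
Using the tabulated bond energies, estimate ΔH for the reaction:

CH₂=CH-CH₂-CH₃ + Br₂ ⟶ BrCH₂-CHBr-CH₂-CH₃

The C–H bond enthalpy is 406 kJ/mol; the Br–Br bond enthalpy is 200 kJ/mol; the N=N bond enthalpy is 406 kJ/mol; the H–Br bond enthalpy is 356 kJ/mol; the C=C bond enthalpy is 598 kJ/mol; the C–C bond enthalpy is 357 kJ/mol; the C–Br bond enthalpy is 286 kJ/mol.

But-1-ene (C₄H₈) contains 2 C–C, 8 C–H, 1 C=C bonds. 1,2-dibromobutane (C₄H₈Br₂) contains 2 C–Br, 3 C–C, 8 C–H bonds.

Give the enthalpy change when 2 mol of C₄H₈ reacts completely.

ΔH = −262 kJ

Bonds broken (reactants):
  Br–Br: 1 × 200 = 200
  C–C: 2 × 357 = 714
  C–H: 8 × 406 = 3248
  C=C: 1 × 598 = 598
  Σ(broken) = 4760 kJ
Bonds formed (products):
  C–Br: 2 × 286 = 572
  C–C: 3 × 357 = 1071
  C–H: 8 × 406 = 3248
  Σ(formed) = 4891 kJ
ΔH = Σ(broken) − Σ(formed) = 4760 − 4891 = −131 kJ
For 2× the reaction as written: 2 × (−131) = −262 kJ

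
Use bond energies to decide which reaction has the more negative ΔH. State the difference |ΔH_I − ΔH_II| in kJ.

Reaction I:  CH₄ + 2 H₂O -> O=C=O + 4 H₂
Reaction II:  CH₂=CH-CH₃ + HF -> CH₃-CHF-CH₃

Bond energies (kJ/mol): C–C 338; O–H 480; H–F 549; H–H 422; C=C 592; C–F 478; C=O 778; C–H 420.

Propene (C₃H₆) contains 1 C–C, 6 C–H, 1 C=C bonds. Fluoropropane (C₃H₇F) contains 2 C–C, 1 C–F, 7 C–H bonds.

Reaction II, by 451 kJ

Reaction I:
  Bonds broken (reactants):
    C–H: 4 × 420 = 1680
    O–H: 4 × 480 = 1920
    Σ(broken) = 3600 kJ
  Bonds formed (products):
    C=O: 2 × 778 = 1556
    H–H: 4 × 422 = 1688
    Σ(formed) = 3244 kJ
  ΔH_I = 3600 − 3244 = +356 kJ
Reaction II:
  Bonds broken (reactants):
    C–C: 1 × 338 = 338
    C–H: 6 × 420 = 2520
    C=C: 1 × 592 = 592
    H–F: 1 × 549 = 549
    Σ(broken) = 3999 kJ
  Bonds formed (products):
    C–C: 2 × 338 = 676
    C–F: 1 × 478 = 478
    C–H: 7 × 420 = 2940
    Σ(formed) = 4094 kJ
  ΔH_II = 3999 − 4094 = −95 kJ
ΔH_I − ΔH_II = +451 kJ, so reaction II has the more negative ΔH; |ΔH_I − ΔH_II| = 451 kJ.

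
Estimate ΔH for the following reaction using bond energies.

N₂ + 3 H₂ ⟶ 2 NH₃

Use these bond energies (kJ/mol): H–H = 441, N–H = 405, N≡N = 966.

Bonds broken (reactants):
  H–H: 3 × 441 = 1323
  N≡N: 1 × 966 = 966
  Σ(broken) = 2289 kJ
Bonds formed (products):
  N–H: 6 × 405 = 2430
  Σ(formed) = 2430 kJ
ΔH = Σ(broken) − Σ(formed) = 2289 − 2430 = −141 kJ

ΔH ≈ −141 kJ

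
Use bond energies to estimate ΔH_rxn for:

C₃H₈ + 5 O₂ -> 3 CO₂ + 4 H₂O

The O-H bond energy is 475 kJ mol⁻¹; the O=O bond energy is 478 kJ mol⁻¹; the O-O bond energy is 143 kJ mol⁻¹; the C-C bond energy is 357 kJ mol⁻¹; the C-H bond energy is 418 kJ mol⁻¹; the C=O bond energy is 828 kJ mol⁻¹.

Bonds broken (reactants):
  C-C: 2 × 357 = 714
  C-H: 8 × 418 = 3344
  O=O: 5 × 478 = 2390
  Σ(broken) = 6448 kJ
Bonds formed (products):
  C=O: 6 × 828 = 4968
  O-H: 8 × 475 = 3800
  Σ(formed) = 8768 kJ
ΔH = Σ(broken) − Σ(formed) = 6448 − 8768 = −2320 kJ

ΔH ≈ −2320 kJ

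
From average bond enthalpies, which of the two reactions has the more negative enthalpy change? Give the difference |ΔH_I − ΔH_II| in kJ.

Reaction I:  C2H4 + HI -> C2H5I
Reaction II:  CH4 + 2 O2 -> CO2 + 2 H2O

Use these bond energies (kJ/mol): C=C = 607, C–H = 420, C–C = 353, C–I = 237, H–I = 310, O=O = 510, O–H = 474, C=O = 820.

Reaction II, by 743 kJ

Reaction I:
  Bonds broken (reactants):
    C–H: 4 × 420 = 1680
    C=C: 1 × 607 = 607
    H–I: 1 × 310 = 310
    Σ(broken) = 2597 kJ
  Bonds formed (products):
    C–C: 1 × 353 = 353
    C–H: 5 × 420 = 2100
    C–I: 1 × 237 = 237
    Σ(formed) = 2690 kJ
  ΔH_I = 2597 − 2690 = −93 kJ
Reaction II:
  Bonds broken (reactants):
    C–H: 4 × 420 = 1680
    O=O: 2 × 510 = 1020
    Σ(broken) = 2700 kJ
  Bonds formed (products):
    C=O: 2 × 820 = 1640
    O–H: 4 × 474 = 1896
    Σ(formed) = 3536 kJ
  ΔH_II = 2700 − 3536 = −836 kJ
ΔH_I − ΔH_II = +743 kJ, so reaction II has the more negative ΔH; |ΔH_I − ΔH_II| = 743 kJ.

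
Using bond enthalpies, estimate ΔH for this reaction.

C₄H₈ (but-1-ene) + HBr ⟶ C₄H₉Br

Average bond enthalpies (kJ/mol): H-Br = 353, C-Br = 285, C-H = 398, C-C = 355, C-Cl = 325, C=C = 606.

Bonds broken (reactants):
  C-C: 2 × 355 = 710
  C-H: 8 × 398 = 3184
  C=C: 1 × 606 = 606
  H-Br: 1 × 353 = 353
  Σ(broken) = 4853 kJ
Bonds formed (products):
  C-Br: 1 × 285 = 285
  C-C: 3 × 355 = 1065
  C-H: 9 × 398 = 3582
  Σ(formed) = 4932 kJ
ΔH = Σ(broken) − Σ(formed) = 4853 − 4932 = −79 kJ

ΔH ≈ −79 kJ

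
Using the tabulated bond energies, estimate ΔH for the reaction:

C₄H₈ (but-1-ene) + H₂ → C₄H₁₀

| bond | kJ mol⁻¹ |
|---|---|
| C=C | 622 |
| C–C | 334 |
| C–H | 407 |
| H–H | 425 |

ΔH ≈ −101 kJ

Bonds broken (reactants):
  C–C: 2 × 334 = 668
  C–H: 8 × 407 = 3256
  C=C: 1 × 622 = 622
  H–H: 1 × 425 = 425
  Σ(broken) = 4971 kJ
Bonds formed (products):
  C–C: 3 × 334 = 1002
  C–H: 10 × 407 = 4070
  Σ(formed) = 5072 kJ
ΔH = Σ(broken) − Σ(formed) = 4971 − 5072 = −101 kJ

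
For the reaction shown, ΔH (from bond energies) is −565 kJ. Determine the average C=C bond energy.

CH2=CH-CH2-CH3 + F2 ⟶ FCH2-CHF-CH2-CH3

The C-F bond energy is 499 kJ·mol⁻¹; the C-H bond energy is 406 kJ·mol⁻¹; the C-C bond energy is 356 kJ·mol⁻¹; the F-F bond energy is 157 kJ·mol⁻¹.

D(C=C) ≈ 632 kJ/mol

Let D be the C=C bond energy.
Σ(broken) = 2×356 + 8×406 + 1×D + 1×157 = 4117 + D
Σ(formed) = 3×356 + 2×499 + 8×406 = 5314
ΔH = Σ(broken) − Σ(formed) = (4117 + D) − (5314) = −1197 + D
Setting this equal to −565 kJ gives D = 632 kJ/mol.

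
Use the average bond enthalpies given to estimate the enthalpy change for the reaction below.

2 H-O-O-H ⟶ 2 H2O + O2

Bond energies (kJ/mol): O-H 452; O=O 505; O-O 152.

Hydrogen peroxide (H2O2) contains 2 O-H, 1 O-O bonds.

ΔH ≈ −201 kJ

Bonds broken (reactants):
  O-H: 4 × 452 = 1808
  O-O: 2 × 152 = 304
  Σ(broken) = 2112 kJ
Bonds formed (products):
  O-H: 4 × 452 = 1808
  O=O: 1 × 505 = 505
  Σ(formed) = 2313 kJ
ΔH = Σ(broken) − Σ(formed) = 2112 − 2313 = −201 kJ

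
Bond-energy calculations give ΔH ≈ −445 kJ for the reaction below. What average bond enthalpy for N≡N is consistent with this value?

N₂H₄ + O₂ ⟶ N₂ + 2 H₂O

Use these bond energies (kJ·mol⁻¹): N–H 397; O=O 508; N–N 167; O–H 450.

Let D be the N≡N bond energy.
Σ(broken) = 4×397 + 1×167 + 1×508 = 2263
Σ(formed) = 1×D + 4×450 = 1800 + D
ΔH = Σ(broken) − Σ(formed) = (2263) − (1800 + D) = +463 − D
Setting this equal to −445 kJ gives D = 908 kJ/mol.

D(N≡N) ≈ 908 kJ/mol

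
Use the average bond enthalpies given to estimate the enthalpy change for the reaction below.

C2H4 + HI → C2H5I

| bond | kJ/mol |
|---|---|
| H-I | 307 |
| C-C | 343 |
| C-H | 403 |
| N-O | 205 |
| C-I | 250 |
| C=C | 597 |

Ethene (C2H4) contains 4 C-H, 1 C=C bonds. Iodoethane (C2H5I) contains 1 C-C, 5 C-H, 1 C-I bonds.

ΔH ≈ −92 kJ

Bonds broken (reactants):
  C-H: 4 × 403 = 1612
  C=C: 1 × 597 = 597
  H-I: 1 × 307 = 307
  Σ(broken) = 2516 kJ
Bonds formed (products):
  C-C: 1 × 343 = 343
  C-H: 5 × 403 = 2015
  C-I: 1 × 250 = 250
  Σ(formed) = 2608 kJ
ΔH = Σ(broken) − Σ(formed) = 2516 − 2608 = −92 kJ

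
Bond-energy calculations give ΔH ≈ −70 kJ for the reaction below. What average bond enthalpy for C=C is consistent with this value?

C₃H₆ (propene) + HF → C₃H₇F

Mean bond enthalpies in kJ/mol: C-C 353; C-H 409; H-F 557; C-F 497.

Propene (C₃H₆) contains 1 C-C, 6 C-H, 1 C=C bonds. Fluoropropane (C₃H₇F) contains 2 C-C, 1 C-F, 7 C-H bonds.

D(C=C) ≈ 632 kJ/mol

Let D be the C=C bond energy.
Σ(broken) = 1×353 + 6×409 + 1×D + 1×557 = 3364 + D
Σ(formed) = 2×353 + 1×497 + 7×409 = 4066
ΔH = Σ(broken) − Σ(formed) = (3364 + D) − (4066) = −702 + D
Setting this equal to −70 kJ gives D = 632 kJ/mol.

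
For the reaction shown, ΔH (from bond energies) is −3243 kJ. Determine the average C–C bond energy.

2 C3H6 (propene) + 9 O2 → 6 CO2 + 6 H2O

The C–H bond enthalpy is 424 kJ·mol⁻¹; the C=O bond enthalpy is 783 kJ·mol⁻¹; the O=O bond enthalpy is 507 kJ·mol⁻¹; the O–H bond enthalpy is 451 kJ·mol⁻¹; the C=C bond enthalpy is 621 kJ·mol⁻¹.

D(C–C) ≈ 336 kJ/mol

Let D be the C–C bond energy.
Σ(broken) = 2×D + 12×424 + 2×621 + 9×507 = 10893 + 2D
Σ(formed) = 12×783 + 12×451 = 14808
ΔH = Σ(broken) − Σ(formed) = (10893 + 2D) − (14808) = −3915 + 2D
Setting this equal to −3243 kJ gives 2D = 672, so D = 336 kJ/mol.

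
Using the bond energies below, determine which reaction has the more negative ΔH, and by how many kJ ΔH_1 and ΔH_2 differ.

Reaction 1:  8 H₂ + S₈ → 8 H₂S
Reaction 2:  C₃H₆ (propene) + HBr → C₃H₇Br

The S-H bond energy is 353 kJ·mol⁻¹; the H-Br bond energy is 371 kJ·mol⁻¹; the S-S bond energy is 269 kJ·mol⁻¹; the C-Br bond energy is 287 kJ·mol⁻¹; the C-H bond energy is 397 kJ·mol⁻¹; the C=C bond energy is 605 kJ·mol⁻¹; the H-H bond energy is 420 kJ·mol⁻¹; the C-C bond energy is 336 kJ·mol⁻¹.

Reaction 1, by 92 kJ

Reaction 1:
  Bonds broken (reactants):
    H-H: 8 × 420 = 3360
    S-S: 8 × 269 = 2152
    Σ(broken) = 5512 kJ
  Bonds formed (products):
    S-H: 16 × 353 = 5648
    Σ(formed) = 5648 kJ
  ΔH_1 = 5512 − 5648 = −136 kJ
Reaction 2:
  Bonds broken (reactants):
    C-C: 1 × 336 = 336
    C-H: 6 × 397 = 2382
    C=C: 1 × 605 = 605
    H-Br: 1 × 371 = 371
    Σ(broken) = 3694 kJ
  Bonds formed (products):
    C-Br: 1 × 287 = 287
    C-C: 2 × 336 = 672
    C-H: 7 × 397 = 2779
    Σ(formed) = 3738 kJ
  ΔH_2 = 3694 − 3738 = −44 kJ
ΔH_1 − ΔH_2 = −92 kJ, so reaction 1 has the more negative ΔH; |ΔH_1 − ΔH_2| = 92 kJ.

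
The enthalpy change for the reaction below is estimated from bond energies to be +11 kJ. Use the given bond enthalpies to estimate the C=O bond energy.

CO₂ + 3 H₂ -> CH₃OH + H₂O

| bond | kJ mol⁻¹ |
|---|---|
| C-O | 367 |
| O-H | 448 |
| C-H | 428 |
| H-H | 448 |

Let D be the C=O bond energy.
Σ(broken) = 2×D + 3×448 = 1344 + 2D
Σ(formed) = 3×428 + 1×367 + 3×448 = 2995
ΔH = Σ(broken) − Σ(formed) = (1344 + 2D) − (2995) = −1651 + 2D
Setting this equal to +11 kJ gives 2D = 1662, so D = 831 kJ/mol.

D(C=O) ≈ 831 kJ/mol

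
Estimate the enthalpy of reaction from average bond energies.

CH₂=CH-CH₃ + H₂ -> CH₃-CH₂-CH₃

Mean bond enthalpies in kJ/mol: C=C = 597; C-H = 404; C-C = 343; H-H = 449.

ΔH ≈ −105 kJ

Bonds broken (reactants):
  C-C: 1 × 343 = 343
  C-H: 6 × 404 = 2424
  C=C: 1 × 597 = 597
  H-H: 1 × 449 = 449
  Σ(broken) = 3813 kJ
Bonds formed (products):
  C-C: 2 × 343 = 686
  C-H: 8 × 404 = 3232
  Σ(formed) = 3918 kJ
ΔH = Σ(broken) − Σ(formed) = 3813 − 3918 = −105 kJ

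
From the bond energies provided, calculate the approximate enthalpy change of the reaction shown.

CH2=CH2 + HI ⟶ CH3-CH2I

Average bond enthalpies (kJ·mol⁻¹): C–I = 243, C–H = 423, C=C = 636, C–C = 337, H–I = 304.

ΔH ≈ −63 kJ

Bonds broken (reactants):
  C–H: 4 × 423 = 1692
  C=C: 1 × 636 = 636
  H–I: 1 × 304 = 304
  Σ(broken) = 2632 kJ
Bonds formed (products):
  C–C: 1 × 337 = 337
  C–H: 5 × 423 = 2115
  C–I: 1 × 243 = 243
  Σ(formed) = 2695 kJ
ΔH = Σ(broken) − Σ(formed) = 2632 − 2695 = −63 kJ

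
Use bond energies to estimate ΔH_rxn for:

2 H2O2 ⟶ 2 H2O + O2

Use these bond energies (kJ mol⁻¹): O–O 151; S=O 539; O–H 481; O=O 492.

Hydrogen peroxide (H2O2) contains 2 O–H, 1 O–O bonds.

ΔH ≈ −190 kJ

Bonds broken (reactants):
  O–H: 4 × 481 = 1924
  O–O: 2 × 151 = 302
  Σ(broken) = 2226 kJ
Bonds formed (products):
  O–H: 4 × 481 = 1924
  O=O: 1 × 492 = 492
  Σ(formed) = 2416 kJ
ΔH = Σ(broken) − Σ(formed) = 2226 − 2416 = −190 kJ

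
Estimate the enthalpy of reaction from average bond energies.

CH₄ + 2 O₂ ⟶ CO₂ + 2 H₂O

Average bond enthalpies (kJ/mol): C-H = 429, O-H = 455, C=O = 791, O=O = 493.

Bonds broken (reactants):
  C-H: 4 × 429 = 1716
  O=O: 2 × 493 = 986
  Σ(broken) = 2702 kJ
Bonds formed (products):
  C=O: 2 × 791 = 1582
  O-H: 4 × 455 = 1820
  Σ(formed) = 3402 kJ
ΔH = Σ(broken) − Σ(formed) = 2702 − 3402 = −700 kJ

ΔH ≈ −700 kJ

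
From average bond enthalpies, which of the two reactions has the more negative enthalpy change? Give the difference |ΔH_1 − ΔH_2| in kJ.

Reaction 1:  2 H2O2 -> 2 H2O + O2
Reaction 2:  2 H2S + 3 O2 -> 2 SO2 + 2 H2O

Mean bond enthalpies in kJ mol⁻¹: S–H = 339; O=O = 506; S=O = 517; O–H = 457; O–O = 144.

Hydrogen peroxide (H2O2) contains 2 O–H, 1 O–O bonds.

Reaction 1:
  Bonds broken (reactants):
    O–H: 4 × 457 = 1828
    O–O: 2 × 144 = 288
    Σ(broken) = 2116 kJ
  Bonds formed (products):
    O–H: 4 × 457 = 1828
    O=O: 1 × 506 = 506
    Σ(formed) = 2334 kJ
  ΔH_1 = 2116 − 2334 = −218 kJ
Reaction 2:
  Bonds broken (reactants):
    O=O: 3 × 506 = 1518
    S–H: 4 × 339 = 1356
    Σ(broken) = 2874 kJ
  Bonds formed (products):
    O–H: 4 × 457 = 1828
    S=O: 4 × 517 = 2068
    Σ(formed) = 3896 kJ
  ΔH_2 = 2874 − 3896 = −1022 kJ
ΔH_1 − ΔH_2 = +804 kJ, so reaction 2 has the more negative ΔH; |ΔH_1 − ΔH_2| = 804 kJ.

Reaction 2, by 804 kJ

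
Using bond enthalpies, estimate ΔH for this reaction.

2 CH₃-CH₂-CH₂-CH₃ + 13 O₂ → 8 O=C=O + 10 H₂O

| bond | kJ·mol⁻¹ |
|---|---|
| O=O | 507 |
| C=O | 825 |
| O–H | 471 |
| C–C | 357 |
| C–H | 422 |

ΔH ≈ −5447 kJ

Bonds broken (reactants):
  C–C: 6 × 357 = 2142
  C–H: 20 × 422 = 8440
  O=O: 13 × 507 = 6591
  Σ(broken) = 17173 kJ
Bonds formed (products):
  C=O: 16 × 825 = 13200
  O–H: 20 × 471 = 9420
  Σ(formed) = 22620 kJ
ΔH = Σ(broken) − Σ(formed) = 17173 − 22620 = −5447 kJ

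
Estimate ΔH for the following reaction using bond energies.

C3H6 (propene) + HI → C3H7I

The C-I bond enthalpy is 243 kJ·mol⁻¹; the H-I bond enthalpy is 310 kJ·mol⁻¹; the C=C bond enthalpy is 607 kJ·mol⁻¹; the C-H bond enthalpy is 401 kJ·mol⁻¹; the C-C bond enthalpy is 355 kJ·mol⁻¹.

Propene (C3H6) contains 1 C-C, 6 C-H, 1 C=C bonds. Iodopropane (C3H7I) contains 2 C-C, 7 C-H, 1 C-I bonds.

Bonds broken (reactants):
  C-C: 1 × 355 = 355
  C-H: 6 × 401 = 2406
  C=C: 1 × 607 = 607
  H-I: 1 × 310 = 310
  Σ(broken) = 3678 kJ
Bonds formed (products):
  C-C: 2 × 355 = 710
  C-H: 7 × 401 = 2807
  C-I: 1 × 243 = 243
  Σ(formed) = 3760 kJ
ΔH = Σ(broken) − Σ(formed) = 3678 − 3760 = −82 kJ

ΔH ≈ −82 kJ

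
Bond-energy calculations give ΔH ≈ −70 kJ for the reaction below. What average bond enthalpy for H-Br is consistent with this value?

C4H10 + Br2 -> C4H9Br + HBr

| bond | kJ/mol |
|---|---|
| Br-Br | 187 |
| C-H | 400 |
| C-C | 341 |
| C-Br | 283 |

Let D be the H-Br bond energy.
Σ(broken) = 1×187 + 3×341 + 10×400 = 5210
Σ(formed) = 1×283 + 3×341 + 9×400 + 1×D = 4906 + D
ΔH = Σ(broken) − Σ(formed) = (5210) − (4906 + D) = +304 − D
Setting this equal to −70 kJ gives D = 374 kJ/mol.

D(H-Br) ≈ 374 kJ/mol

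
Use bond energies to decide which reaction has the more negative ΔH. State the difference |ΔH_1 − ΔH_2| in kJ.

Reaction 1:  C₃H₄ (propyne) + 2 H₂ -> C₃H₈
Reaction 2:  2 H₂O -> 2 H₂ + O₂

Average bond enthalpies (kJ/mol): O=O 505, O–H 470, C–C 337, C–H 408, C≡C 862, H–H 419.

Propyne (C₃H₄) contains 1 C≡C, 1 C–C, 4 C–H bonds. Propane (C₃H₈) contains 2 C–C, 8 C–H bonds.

Reaction 1, by 806 kJ

Reaction 1:
  Bonds broken (reactants):
    C≡C: 1 × 862 = 862
    C–C: 1 × 337 = 337
    C–H: 4 × 408 = 1632
    H–H: 2 × 419 = 838
    Σ(broken) = 3669 kJ
  Bonds formed (products):
    C–C: 2 × 337 = 674
    C–H: 8 × 408 = 3264
    Σ(formed) = 3938 kJ
  ΔH_1 = 3669 − 3938 = −269 kJ
Reaction 2:
  Bonds broken (reactants):
    O–H: 4 × 470 = 1880
    Σ(broken) = 1880 kJ
  Bonds formed (products):
    H–H: 2 × 419 = 838
    O=O: 1 × 505 = 505
    Σ(formed) = 1343 kJ
  ΔH_2 = 1880 − 1343 = +537 kJ
ΔH_1 − ΔH_2 = −806 kJ, so reaction 1 has the more negative ΔH; |ΔH_1 − ΔH_2| = 806 kJ.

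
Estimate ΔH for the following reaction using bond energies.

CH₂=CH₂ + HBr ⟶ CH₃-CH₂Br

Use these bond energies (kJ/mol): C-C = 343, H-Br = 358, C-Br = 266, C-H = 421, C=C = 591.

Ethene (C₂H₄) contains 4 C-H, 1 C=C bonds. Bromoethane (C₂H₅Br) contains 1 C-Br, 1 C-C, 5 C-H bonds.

Bonds broken (reactants):
  C-H: 4 × 421 = 1684
  C=C: 1 × 591 = 591
  H-Br: 1 × 358 = 358
  Σ(broken) = 2633 kJ
Bonds formed (products):
  C-Br: 1 × 266 = 266
  C-C: 1 × 343 = 343
  C-H: 5 × 421 = 2105
  Σ(formed) = 2714 kJ
ΔH = Σ(broken) − Σ(formed) = 2633 − 2714 = −81 kJ

ΔH ≈ −81 kJ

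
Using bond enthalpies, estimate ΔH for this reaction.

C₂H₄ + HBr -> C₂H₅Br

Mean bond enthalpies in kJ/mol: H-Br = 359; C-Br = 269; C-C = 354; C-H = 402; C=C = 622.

Bonds broken (reactants):
  C-H: 4 × 402 = 1608
  C=C: 1 × 622 = 622
  H-Br: 1 × 359 = 359
  Σ(broken) = 2589 kJ
Bonds formed (products):
  C-Br: 1 × 269 = 269
  C-C: 1 × 354 = 354
  C-H: 5 × 402 = 2010
  Σ(formed) = 2633 kJ
ΔH = Σ(broken) − Σ(formed) = 2589 − 2633 = −44 kJ

ΔH ≈ −44 kJ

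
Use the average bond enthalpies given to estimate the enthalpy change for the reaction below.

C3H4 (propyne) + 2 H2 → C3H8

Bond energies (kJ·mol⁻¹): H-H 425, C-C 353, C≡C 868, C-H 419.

Bonds broken (reactants):
  C≡C: 1 × 868 = 868
  C-C: 1 × 353 = 353
  C-H: 4 × 419 = 1676
  H-H: 2 × 425 = 850
  Σ(broken) = 3747 kJ
Bonds formed (products):
  C-C: 2 × 353 = 706
  C-H: 8 × 419 = 3352
  Σ(formed) = 4058 kJ
ΔH = Σ(broken) − Σ(formed) = 3747 − 4058 = −311 kJ

ΔH ≈ −311 kJ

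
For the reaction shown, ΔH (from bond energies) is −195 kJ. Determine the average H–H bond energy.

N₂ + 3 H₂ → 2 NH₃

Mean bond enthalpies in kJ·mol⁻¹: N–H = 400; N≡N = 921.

D(H–H) ≈ 428 kJ/mol

Let D be the H–H bond energy.
Σ(broken) = 3×D + 1×921 = 921 + 3D
Σ(formed) = 6×400 = 2400
ΔH = Σ(broken) − Σ(formed) = (921 + 3D) − (2400) = −1479 + 3D
Setting this equal to −195 kJ gives 3D = 1284, so D = 428 kJ/mol.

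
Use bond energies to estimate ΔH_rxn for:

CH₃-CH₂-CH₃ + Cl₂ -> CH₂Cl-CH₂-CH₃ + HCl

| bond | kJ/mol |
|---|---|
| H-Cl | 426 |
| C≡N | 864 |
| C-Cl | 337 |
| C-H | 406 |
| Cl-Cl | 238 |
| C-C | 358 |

Bonds broken (reactants):
  C-C: 2 × 358 = 716
  C-H: 8 × 406 = 3248
  Cl-Cl: 1 × 238 = 238
  Σ(broken) = 4202 kJ
Bonds formed (products):
  C-C: 2 × 358 = 716
  C-Cl: 1 × 337 = 337
  C-H: 7 × 406 = 2842
  H-Cl: 1 × 426 = 426
  Σ(formed) = 4321 kJ
ΔH = Σ(broken) − Σ(formed) = 4202 − 4321 = −119 kJ

ΔH ≈ −119 kJ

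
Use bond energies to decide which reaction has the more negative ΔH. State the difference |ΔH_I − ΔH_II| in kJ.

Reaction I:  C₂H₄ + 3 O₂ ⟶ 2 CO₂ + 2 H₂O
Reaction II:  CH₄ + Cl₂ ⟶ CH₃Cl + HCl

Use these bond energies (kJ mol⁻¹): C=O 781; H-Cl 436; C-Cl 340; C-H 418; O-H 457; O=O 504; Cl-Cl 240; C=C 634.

Reaction I:
  Bonds broken (reactants):
    C-H: 4 × 418 = 1672
    C=C: 1 × 634 = 634
    O=O: 3 × 504 = 1512
    Σ(broken) = 3818 kJ
  Bonds formed (products):
    C=O: 4 × 781 = 3124
    O-H: 4 × 457 = 1828
    Σ(formed) = 4952 kJ
  ΔH_I = 3818 − 4952 = −1134 kJ
Reaction II:
  Bonds broken (reactants):
    C-H: 4 × 418 = 1672
    Cl-Cl: 1 × 240 = 240
    Σ(broken) = 1912 kJ
  Bonds formed (products):
    C-Cl: 1 × 340 = 340
    C-H: 3 × 418 = 1254
    H-Cl: 1 × 436 = 436
    Σ(formed) = 2030 kJ
  ΔH_II = 1912 − 2030 = −118 kJ
ΔH_I − ΔH_II = −1016 kJ, so reaction I has the more negative ΔH; |ΔH_I − ΔH_II| = 1016 kJ.

Reaction I, by 1016 kJ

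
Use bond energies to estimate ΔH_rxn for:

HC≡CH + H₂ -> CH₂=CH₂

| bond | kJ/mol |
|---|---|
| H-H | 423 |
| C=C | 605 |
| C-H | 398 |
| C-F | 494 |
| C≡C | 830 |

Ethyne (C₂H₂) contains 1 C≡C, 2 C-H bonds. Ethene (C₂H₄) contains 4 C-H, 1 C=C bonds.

Bonds broken (reactants):
  C≡C: 1 × 830 = 830
  C-H: 2 × 398 = 796
  H-H: 1 × 423 = 423
  Σ(broken) = 2049 kJ
Bonds formed (products):
  C-H: 4 × 398 = 1592
  C=C: 1 × 605 = 605
  Σ(formed) = 2197 kJ
ΔH = Σ(broken) − Σ(formed) = 2049 − 2197 = −148 kJ

ΔH ≈ −148 kJ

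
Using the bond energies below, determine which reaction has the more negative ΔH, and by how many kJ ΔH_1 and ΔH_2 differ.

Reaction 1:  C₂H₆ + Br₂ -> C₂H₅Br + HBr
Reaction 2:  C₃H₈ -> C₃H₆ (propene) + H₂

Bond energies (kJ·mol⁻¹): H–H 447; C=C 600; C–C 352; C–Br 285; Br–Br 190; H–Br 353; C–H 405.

Reaction 1, by 158 kJ

Reaction 1:
  Bonds broken (reactants):
    Br–Br: 1 × 190 = 190
    C–C: 1 × 352 = 352
    C–H: 6 × 405 = 2430
    Σ(broken) = 2972 kJ
  Bonds formed (products):
    C–Br: 1 × 285 = 285
    C–C: 1 × 352 = 352
    C–H: 5 × 405 = 2025
    H–Br: 1 × 353 = 353
    Σ(formed) = 3015 kJ
  ΔH_1 = 2972 − 3015 = −43 kJ
Reaction 2:
  Bonds broken (reactants):
    C–C: 2 × 352 = 704
    C–H: 8 × 405 = 3240
    Σ(broken) = 3944 kJ
  Bonds formed (products):
    C–C: 1 × 352 = 352
    C–H: 6 × 405 = 2430
    C=C: 1 × 600 = 600
    H–H: 1 × 447 = 447
    Σ(formed) = 3829 kJ
  ΔH_2 = 3944 − 3829 = +115 kJ
ΔH_1 − ΔH_2 = −158 kJ, so reaction 1 has the more negative ΔH; |ΔH_1 − ΔH_2| = 158 kJ.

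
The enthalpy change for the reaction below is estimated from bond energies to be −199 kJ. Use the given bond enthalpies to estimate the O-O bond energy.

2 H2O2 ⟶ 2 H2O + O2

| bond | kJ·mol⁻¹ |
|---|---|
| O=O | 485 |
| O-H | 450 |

D(O-O) ≈ 143 kJ/mol

Let D be the O-O bond energy.
Σ(broken) = 4×450 + 2×D = 1800 + 2D
Σ(formed) = 4×450 + 1×485 = 2285
ΔH = Σ(broken) − Σ(formed) = (1800 + 2D) − (2285) = −485 + 2D
Setting this equal to −199 kJ gives 2D = 286, so D = 143 kJ/mol.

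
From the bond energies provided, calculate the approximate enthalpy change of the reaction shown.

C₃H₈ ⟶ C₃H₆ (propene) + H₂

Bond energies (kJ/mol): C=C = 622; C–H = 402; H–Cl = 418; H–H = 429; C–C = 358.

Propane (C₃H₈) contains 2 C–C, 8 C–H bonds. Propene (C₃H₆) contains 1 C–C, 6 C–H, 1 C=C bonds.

Bonds broken (reactants):
  C–C: 2 × 358 = 716
  C–H: 8 × 402 = 3216
  Σ(broken) = 3932 kJ
Bonds formed (products):
  C–C: 1 × 358 = 358
  C–H: 6 × 402 = 2412
  C=C: 1 × 622 = 622
  H–H: 1 × 429 = 429
  Σ(formed) = 3821 kJ
ΔH = Σ(broken) − Σ(formed) = 3932 − 3821 = +111 kJ

ΔH ≈ +111 kJ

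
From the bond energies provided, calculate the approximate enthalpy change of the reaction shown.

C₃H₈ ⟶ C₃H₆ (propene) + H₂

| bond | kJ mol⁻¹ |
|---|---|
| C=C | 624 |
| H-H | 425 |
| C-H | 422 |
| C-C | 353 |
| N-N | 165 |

ΔH ≈ +148 kJ

Bonds broken (reactants):
  C-C: 2 × 353 = 706
  C-H: 8 × 422 = 3376
  Σ(broken) = 4082 kJ
Bonds formed (products):
  C-C: 1 × 353 = 353
  C-H: 6 × 422 = 2532
  C=C: 1 × 624 = 624
  H-H: 1 × 425 = 425
  Σ(formed) = 3934 kJ
ΔH = Σ(broken) − Σ(formed) = 4082 − 3934 = +148 kJ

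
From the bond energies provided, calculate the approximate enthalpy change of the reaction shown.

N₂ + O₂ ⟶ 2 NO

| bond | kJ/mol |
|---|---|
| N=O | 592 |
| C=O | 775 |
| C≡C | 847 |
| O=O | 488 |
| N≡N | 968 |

ΔH ≈ +272 kJ

Bonds broken (reactants):
  N≡N: 1 × 968 = 968
  O=O: 1 × 488 = 488
  Σ(broken) = 1456 kJ
Bonds formed (products):
  N=O: 2 × 592 = 1184
  Σ(formed) = 1184 kJ
ΔH = Σ(broken) − Σ(formed) = 1456 − 1184 = +272 kJ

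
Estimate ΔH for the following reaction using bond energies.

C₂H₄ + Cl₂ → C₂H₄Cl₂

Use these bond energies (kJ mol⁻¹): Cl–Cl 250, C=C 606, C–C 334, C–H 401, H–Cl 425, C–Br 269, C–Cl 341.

Bonds broken (reactants):
  C–H: 4 × 401 = 1604
  C=C: 1 × 606 = 606
  Cl–Cl: 1 × 250 = 250
  Σ(broken) = 2460 kJ
Bonds formed (products):
  C–C: 1 × 334 = 334
  C–Cl: 2 × 341 = 682
  C–H: 4 × 401 = 1604
  Σ(formed) = 2620 kJ
ΔH = Σ(broken) − Σ(formed) = 2460 − 2620 = −160 kJ

ΔH ≈ −160 kJ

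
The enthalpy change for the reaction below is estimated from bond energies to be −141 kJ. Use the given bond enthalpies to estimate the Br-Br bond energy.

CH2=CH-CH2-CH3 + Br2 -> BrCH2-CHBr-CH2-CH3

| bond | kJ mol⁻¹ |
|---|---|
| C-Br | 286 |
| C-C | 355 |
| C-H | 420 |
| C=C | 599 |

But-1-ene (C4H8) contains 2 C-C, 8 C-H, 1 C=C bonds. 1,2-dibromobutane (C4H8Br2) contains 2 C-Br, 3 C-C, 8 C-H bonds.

D(Br-Br) ≈ 187 kJ/mol

Let D be the Br-Br bond energy.
Σ(broken) = 1×D + 2×355 + 8×420 + 1×599 = 4669 + D
Σ(formed) = 2×286 + 3×355 + 8×420 = 4997
ΔH = Σ(broken) − Σ(formed) = (4669 + D) − (4997) = −328 + D
Setting this equal to −141 kJ gives D = 187 kJ/mol.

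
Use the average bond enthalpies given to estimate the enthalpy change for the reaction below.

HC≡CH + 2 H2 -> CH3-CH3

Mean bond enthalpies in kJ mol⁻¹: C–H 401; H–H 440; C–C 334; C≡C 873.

ΔH ≈ −185 kJ

Bonds broken (reactants):
  C≡C: 1 × 873 = 873
  C–H: 2 × 401 = 802
  H–H: 2 × 440 = 880
  Σ(broken) = 2555 kJ
Bonds formed (products):
  C–C: 1 × 334 = 334
  C–H: 6 × 401 = 2406
  Σ(formed) = 2740 kJ
ΔH = Σ(broken) − Σ(formed) = 2555 − 2740 = −185 kJ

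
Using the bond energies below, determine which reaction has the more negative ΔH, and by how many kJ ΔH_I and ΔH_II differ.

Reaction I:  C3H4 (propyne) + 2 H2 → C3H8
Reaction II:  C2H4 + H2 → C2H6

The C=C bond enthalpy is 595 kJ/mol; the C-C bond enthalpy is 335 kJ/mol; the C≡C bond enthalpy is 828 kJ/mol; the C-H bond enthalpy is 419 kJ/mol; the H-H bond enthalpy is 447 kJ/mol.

Reaction I, by 158 kJ

Reaction I:
  Bonds broken (reactants):
    C≡C: 1 × 828 = 828
    C-C: 1 × 335 = 335
    C-H: 4 × 419 = 1676
    H-H: 2 × 447 = 894
    Σ(broken) = 3733 kJ
  Bonds formed (products):
    C-C: 2 × 335 = 670
    C-H: 8 × 419 = 3352
    Σ(formed) = 4022 kJ
  ΔH_I = 3733 − 4022 = −289 kJ
Reaction II:
  Bonds broken (reactants):
    C-H: 4 × 419 = 1676
    C=C: 1 × 595 = 595
    H-H: 1 × 447 = 447
    Σ(broken) = 2718 kJ
  Bonds formed (products):
    C-C: 1 × 335 = 335
    C-H: 6 × 419 = 2514
    Σ(formed) = 2849 kJ
  ΔH_II = 2718 − 2849 = −131 kJ
ΔH_I − ΔH_II = −158 kJ, so reaction I has the more negative ΔH; |ΔH_I − ΔH_II| = 158 kJ.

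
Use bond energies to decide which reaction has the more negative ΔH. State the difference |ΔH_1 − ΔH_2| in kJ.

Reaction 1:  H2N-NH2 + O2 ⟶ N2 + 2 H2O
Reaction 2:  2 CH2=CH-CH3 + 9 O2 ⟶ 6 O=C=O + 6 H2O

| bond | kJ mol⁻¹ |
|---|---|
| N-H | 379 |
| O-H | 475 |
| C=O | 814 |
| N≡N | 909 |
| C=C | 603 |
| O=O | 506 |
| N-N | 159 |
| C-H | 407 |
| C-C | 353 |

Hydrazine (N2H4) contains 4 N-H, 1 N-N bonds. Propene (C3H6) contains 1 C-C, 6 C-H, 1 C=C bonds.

Reaction 1:
  Bonds broken (reactants):
    N-H: 4 × 379 = 1516
    N-N: 1 × 159 = 159
    O=O: 1 × 506 = 506
    Σ(broken) = 2181 kJ
  Bonds formed (products):
    N≡N: 1 × 909 = 909
    O-H: 4 × 475 = 1900
    Σ(formed) = 2809 kJ
  ΔH_1 = 2181 − 2809 = −628 kJ
Reaction 2:
  Bonds broken (reactants):
    C-C: 2 × 353 = 706
    C-H: 12 × 407 = 4884
    C=C: 2 × 603 = 1206
    O=O: 9 × 506 = 4554
    Σ(broken) = 11350 kJ
  Bonds formed (products):
    C=O: 12 × 814 = 9768
    O-H: 12 × 475 = 5700
    Σ(formed) = 15468 kJ
  ΔH_2 = 11350 − 15468 = −4118 kJ
ΔH_1 − ΔH_2 = +3490 kJ, so reaction 2 has the more negative ΔH; |ΔH_1 − ΔH_2| = 3490 kJ.

Reaction 2, by 3490 kJ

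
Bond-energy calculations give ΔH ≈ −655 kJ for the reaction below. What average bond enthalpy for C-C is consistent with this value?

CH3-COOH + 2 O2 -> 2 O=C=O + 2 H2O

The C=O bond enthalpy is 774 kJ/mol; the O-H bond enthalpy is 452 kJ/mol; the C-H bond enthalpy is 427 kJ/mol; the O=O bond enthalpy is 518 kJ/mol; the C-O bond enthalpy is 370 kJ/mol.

Let D be the C-C bond energy.
Σ(broken) = 1×D + 3×427 + 1×370 + 1×774 + 1×452 + 2×518 = 3913 + D
Σ(formed) = 4×774 + 4×452 = 4904
ΔH = Σ(broken) − Σ(formed) = (3913 + D) − (4904) = −991 + D
Setting this equal to −655 kJ gives D = 336 kJ/mol.

D(C-C) ≈ 336 kJ/mol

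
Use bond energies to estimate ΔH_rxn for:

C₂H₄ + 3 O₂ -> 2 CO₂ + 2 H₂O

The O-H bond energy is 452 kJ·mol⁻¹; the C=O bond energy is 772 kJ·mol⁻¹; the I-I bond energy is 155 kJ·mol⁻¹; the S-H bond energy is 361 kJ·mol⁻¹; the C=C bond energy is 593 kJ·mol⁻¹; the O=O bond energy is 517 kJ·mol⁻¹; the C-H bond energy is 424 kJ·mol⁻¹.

ΔH ≈ −1056 kJ

Bonds broken (reactants):
  C-H: 4 × 424 = 1696
  C=C: 1 × 593 = 593
  O=O: 3 × 517 = 1551
  Σ(broken) = 3840 kJ
Bonds formed (products):
  C=O: 4 × 772 = 3088
  O-H: 4 × 452 = 1808
  Σ(formed) = 4896 kJ
ΔH = Σ(broken) − Σ(formed) = 3840 − 4896 = −1056 kJ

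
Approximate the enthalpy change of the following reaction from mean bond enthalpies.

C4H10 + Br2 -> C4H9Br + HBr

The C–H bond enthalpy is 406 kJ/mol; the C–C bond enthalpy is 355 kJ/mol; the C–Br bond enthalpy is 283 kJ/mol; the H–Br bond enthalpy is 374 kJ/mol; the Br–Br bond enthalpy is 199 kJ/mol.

ΔH ≈ −52 kJ

Bonds broken (reactants):
  Br–Br: 1 × 199 = 199
  C–C: 3 × 355 = 1065
  C–H: 10 × 406 = 4060
  Σ(broken) = 5324 kJ
Bonds formed (products):
  C–Br: 1 × 283 = 283
  C–C: 3 × 355 = 1065
  C–H: 9 × 406 = 3654
  H–Br: 1 × 374 = 374
  Σ(formed) = 5376 kJ
ΔH = Σ(broken) − Σ(formed) = 5324 − 5376 = −52 kJ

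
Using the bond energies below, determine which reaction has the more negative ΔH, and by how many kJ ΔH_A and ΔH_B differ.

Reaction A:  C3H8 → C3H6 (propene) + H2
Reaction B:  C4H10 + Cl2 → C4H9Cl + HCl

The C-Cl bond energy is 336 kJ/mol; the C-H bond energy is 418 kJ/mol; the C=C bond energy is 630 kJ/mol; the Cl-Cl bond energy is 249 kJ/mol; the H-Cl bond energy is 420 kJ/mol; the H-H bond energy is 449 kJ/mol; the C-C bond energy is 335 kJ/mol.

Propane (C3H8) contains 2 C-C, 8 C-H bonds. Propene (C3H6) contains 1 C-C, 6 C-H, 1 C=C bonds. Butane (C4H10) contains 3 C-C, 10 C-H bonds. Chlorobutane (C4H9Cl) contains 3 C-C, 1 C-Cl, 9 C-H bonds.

Reaction B, by 181 kJ

Reaction A:
  Bonds broken (reactants):
    C-C: 2 × 335 = 670
    C-H: 8 × 418 = 3344
    Σ(broken) = 4014 kJ
  Bonds formed (products):
    C-C: 1 × 335 = 335
    C-H: 6 × 418 = 2508
    C=C: 1 × 630 = 630
    H-H: 1 × 449 = 449
    Σ(formed) = 3922 kJ
  ΔH_A = 4014 − 3922 = +92 kJ
Reaction B:
  Bonds broken (reactants):
    C-C: 3 × 335 = 1005
    C-H: 10 × 418 = 4180
    Cl-Cl: 1 × 249 = 249
    Σ(broken) = 5434 kJ
  Bonds formed (products):
    C-C: 3 × 335 = 1005
    C-Cl: 1 × 336 = 336
    C-H: 9 × 418 = 3762
    H-Cl: 1 × 420 = 420
    Σ(formed) = 5523 kJ
  ΔH_B = 5434 − 5523 = −89 kJ
ΔH_A − ΔH_B = +181 kJ, so reaction B has the more negative ΔH; |ΔH_A − ΔH_B| = 181 kJ.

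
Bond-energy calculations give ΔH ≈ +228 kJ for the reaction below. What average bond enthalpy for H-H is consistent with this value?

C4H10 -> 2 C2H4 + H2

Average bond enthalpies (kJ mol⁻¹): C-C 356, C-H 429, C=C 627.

Let D be the H-H bond energy.
Σ(broken) = 3×356 + 10×429 = 5358
Σ(formed) = 8×429 + 2×627 + 1×D = 4686 + D
ΔH = Σ(broken) − Σ(formed) = (5358) − (4686 + D) = +672 − D
Setting this equal to +228 kJ gives D = 444 kJ/mol.

D(H-H) ≈ 444 kJ/mol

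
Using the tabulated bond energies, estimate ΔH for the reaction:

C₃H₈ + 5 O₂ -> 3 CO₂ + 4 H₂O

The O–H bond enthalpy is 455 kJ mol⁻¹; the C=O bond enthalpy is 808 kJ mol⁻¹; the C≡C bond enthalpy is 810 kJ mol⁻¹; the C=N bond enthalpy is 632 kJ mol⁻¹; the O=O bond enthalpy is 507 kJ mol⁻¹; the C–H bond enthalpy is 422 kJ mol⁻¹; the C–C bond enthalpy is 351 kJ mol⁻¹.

Bonds broken (reactants):
  C–C: 2 × 351 = 702
  C–H: 8 × 422 = 3376
  O=O: 5 × 507 = 2535
  Σ(broken) = 6613 kJ
Bonds formed (products):
  C=O: 6 × 808 = 4848
  O–H: 8 × 455 = 3640
  Σ(formed) = 8488 kJ
ΔH = Σ(broken) − Σ(formed) = 6613 − 8488 = −1875 kJ

ΔH ≈ −1875 kJ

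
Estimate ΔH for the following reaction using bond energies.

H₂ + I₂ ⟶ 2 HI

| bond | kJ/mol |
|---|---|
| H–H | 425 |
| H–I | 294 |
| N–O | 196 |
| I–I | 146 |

Bonds broken (reactants):
  H–H: 1 × 425 = 425
  I–I: 1 × 146 = 146
  Σ(broken) = 571 kJ
Bonds formed (products):
  H–I: 2 × 294 = 588
  Σ(formed) = 588 kJ
ΔH = Σ(broken) − Σ(formed) = 571 − 588 = −17 kJ

ΔH ≈ −17 kJ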